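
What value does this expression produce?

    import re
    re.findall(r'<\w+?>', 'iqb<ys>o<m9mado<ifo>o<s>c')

['<ys>', '<ifo>', '<s>']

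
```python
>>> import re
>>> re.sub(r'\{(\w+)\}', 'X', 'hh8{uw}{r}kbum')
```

'hh8XXkbum'

Each match is replaced by 'X'.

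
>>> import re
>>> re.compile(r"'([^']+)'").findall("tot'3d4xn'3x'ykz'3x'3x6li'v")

['3d4xn', 'ykz', '3x6li']

Walking the string: at [3:10] match "'3d4xn'", group 1 = '3d4xn'; at [12:17] match "'ykz'", group 1 = 'ykz'; at [19:26] match "'3x6li'", group 1 = '3x6li'.
Because there's exactly one group, `findall` drops the full match and keeps group 1 from each hit.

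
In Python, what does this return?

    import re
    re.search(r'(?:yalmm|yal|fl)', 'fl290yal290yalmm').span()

The match spans [0:2] → 'fl'.

(0, 2)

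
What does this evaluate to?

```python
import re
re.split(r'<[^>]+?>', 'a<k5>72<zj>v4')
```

['a', '72', 'v4']

Matches to split on: at [1:5] → '<k5>'; at [7:11] → '<zj>'.
The string is cut at each match, leaving 3 pieces.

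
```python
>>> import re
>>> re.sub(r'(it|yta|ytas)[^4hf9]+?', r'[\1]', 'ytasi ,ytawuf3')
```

'[yta]i ,[yta]uf3'

The regex engine tests alternatives in the order written; an earlier branch that matches wins even if a later one would match more.
The replacement refers to a captured group, so each match is rewritten using its own captured text.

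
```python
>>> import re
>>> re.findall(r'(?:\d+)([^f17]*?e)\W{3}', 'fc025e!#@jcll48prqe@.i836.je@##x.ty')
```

This matches one or more of a digit (non-capturing group); then zero or more of any character except [f17] (lazy), then a literal 'e' (captured); then exactly 3 of a non-word character.
Because the quantifier is non-greedy, it stops expanding at the earliest point where the rest of the pattern can succeed.
Walking the string: at [2:9] match '025e!#@', group 1 = 'e'; at [13:31] match '48prqe@.i836.je@##', group 1 = 'prqe@.i836.je'.
One capturing group, so `findall` returns just the captured substring from each match — 2 in all.

['e', 'prqe@.i836.je']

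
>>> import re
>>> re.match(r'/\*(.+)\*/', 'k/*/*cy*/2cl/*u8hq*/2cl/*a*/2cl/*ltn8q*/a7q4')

None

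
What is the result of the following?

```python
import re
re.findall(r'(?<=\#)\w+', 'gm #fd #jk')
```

The lookaround is zero-width — it requires the adjacent text to match without consuming it, so the asserted text isn't part of the match.
With no groups in the pattern, `findall` gives back each whole match — 2 here.

['fd', 'jk']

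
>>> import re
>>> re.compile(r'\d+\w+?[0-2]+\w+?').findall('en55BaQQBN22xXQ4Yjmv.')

['55BaQQBN22x']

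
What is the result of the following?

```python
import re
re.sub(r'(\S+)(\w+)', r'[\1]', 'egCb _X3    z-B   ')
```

'[egC] [_X]    [z-]   '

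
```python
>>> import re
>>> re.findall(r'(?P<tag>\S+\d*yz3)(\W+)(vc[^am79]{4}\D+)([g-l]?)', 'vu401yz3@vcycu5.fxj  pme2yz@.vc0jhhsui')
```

Pattern: one or more of a non-whitespace character, then zero or more of a digit, then the literal 'yz3' (captured as 'tag'); then one or more of a non-word character (captured); then the literal 'vc', then exactly 4 of any character except [am79], then one or more of a non-digit (captured); then optionally a character in [g-l] (captured).
Walking the string: at [0:24] match 'vu401yz3@vcycu5.fxj  pme', groups = ('vu401yz3', '@', 'vcycu5.fxj  pme', '').
Multiple groups make `findall` return tuples — one 4-tuple for the one match.

[('vu401yz3', '@', 'vcycu5.fxj  pme', '')]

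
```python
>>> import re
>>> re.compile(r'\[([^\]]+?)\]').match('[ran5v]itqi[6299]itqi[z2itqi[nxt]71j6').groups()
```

The match spans [0:7] → '[ran5v]'.
Captured: group 1 = 'ran5v'.

('ran5v',)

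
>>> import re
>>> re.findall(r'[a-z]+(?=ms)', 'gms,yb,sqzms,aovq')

['g', 'sqz']

Because the assertion is zero-width, the text it checks is not consumed and won't appear in the result.
Matches: at [0:1] → 'g'; at [7:10] → 'sqz'.
No capturing groups, so `findall` returns the 2 full match strings.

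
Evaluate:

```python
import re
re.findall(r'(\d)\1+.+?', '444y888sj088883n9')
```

['4', '8', '8']

After group 1 captures some text, `\1` only succeeds where that same text appears again.
One capturing group, so `findall` returns just the captured substring from each match — 3 in all.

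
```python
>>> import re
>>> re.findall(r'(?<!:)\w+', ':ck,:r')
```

['k']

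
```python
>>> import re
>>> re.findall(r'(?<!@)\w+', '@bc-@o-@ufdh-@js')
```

`(?!…)`/`(?<!…)` only lets a position through if the neighbouring text does NOT match; no characters are consumed.
With no groups in the pattern, `findall` gives back each whole match — 3 here.

['c', 'fdh', 's']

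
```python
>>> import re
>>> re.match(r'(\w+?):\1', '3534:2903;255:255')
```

None

With `match`, the pattern is implicitly anchored at the beginning.
Here the string doesn't start with a match, so the call returns None.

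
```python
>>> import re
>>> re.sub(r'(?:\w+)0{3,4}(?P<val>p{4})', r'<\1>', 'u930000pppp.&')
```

'<pppp>.&'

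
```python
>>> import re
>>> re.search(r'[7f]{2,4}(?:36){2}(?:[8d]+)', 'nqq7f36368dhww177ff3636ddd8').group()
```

'7f36368d'

This matches 2 to 4 of one of [7f], then the literal '36' repeated 2 times; then one or more of one of [8d] (non-capturing group).
Unlike `match`, `search` isn't anchored — it looks for the pattern anywhere in the string.
The match spans [3:11] → '7f36368d'.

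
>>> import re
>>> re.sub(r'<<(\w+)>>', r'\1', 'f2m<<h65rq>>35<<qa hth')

The replacement refers to a captured group, so each match is rewritten using its own captured text.

'f2mh65rq35<<qa hth'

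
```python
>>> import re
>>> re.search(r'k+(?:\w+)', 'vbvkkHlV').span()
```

(3, 8)

The pattern matches one or more of a literal 'k'; then one or more of a word character (non-capturing group).
Unlike `match`, `search` isn't anchored — it looks for the pattern anywhere in the string.
The match spans [3:8] → 'kkHlV'.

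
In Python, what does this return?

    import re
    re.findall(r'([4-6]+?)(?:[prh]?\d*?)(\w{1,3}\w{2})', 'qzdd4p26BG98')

The pattern matches one or more of a character in [4-6] (lazy) (captured); then optionally one of [prh], then zero or more of a digit (lazy) (non-capturing group); then 1 to 3 of a word character, then exactly 2 of a word character (captured).
With 2 capturing groups, `findall` returns a 2-tuple per match.

[('4', '26BG9')]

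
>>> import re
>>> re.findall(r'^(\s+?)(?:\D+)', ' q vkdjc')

[' ']

Pattern: anchored at the start of the string; then one or more of whitespace (lazy) (captured); then one or more of a non-digit (non-capturing group).
`findall` collects group 1 from the one match (1 total).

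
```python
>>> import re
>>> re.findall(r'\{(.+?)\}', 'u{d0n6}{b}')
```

['d0n6', 'b']

Because the quantifier is non-greedy, it stops expanding at the earliest point where the rest of the pattern can succeed.
With a single group, `findall` returns only what that group captured — 2 items.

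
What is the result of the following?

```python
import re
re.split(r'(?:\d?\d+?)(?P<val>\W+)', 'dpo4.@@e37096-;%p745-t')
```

['dpo', '.@@', 'e', '-;%', 'p', '-', 't']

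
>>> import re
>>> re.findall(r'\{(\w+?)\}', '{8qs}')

One capturing group, so `findall` returns just the captured substring from the one match — 1 in all.

['8qs']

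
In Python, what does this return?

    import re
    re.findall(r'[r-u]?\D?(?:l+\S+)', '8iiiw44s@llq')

The pattern matches optionally a character in [r-u], then optionally a non-digit; then one or more of the literal 'l', then one or more of a non-whitespace character (non-capturing group).
Walking the string: at [7:12] → 's@llq'.
Since nothing is captured, `findall` lists the 1 matched substring directly.

['s@llq']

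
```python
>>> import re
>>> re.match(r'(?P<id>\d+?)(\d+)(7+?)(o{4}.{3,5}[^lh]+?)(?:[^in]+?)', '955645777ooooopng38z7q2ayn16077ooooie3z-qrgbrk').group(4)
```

This matches one or more of a digit (lazy) (captured as 'id'); then one or more of a digit (captured); then one or more of a literal '7' (lazy) (captured); then exactly 4 of the literal 'o', then 3 to 5 of any character, then one or more of any character except [lh] (lazy) (captured); then one or more of any character except [in] (lazy) (non-capturing group).
`match` is anchored at position 0; if the pattern doesn't fit there, it returns None.
The match spans [0:20] → '955645777ooooopng38z'.
Captured: group 1 = '9', group 2 = '5564577', group 3 = '7', group 4 = 'ooooopng38'.

'ooooopng38'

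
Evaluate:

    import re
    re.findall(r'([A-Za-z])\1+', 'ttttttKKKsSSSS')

['t', 'K', 'S']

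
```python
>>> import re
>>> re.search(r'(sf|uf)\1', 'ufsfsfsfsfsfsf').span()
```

`\1` is not a pattern — it's the concrete string captured by group 1, re-applied verbatim.
The match spans [2:6] → 'sfsf'.

(2, 6)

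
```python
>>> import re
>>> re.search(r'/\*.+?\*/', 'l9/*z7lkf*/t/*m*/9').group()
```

Lazy quantifiers expand one character at a time until the remainder of the pattern can match.
The match spans [2:11] → '/*z7lkf*/'.

'/*z7lkf*/'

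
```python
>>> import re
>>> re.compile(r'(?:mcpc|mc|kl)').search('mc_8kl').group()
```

`re.search` tries every starting position until one works.
The match spans [0:2] → 'mc'.

'mc'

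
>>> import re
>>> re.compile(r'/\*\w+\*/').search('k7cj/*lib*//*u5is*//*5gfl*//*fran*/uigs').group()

Unlike `match`, `search` isn't anchored — it looks for the pattern anywhere in the string.
The match spans [4:11] → '/*lib*/'.

'/*lib*/'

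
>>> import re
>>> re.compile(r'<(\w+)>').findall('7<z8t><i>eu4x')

['z8t', 'i']

Matches: at [1:6] match '<z8t>', group 1 = 'z8t'; at [6:9] match '<i>', group 1 = 'i'.
With a single group, `findall` returns only what that group captured — 2 items.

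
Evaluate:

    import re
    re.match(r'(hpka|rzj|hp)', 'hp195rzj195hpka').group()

`re.match` won't scan ahead — the pattern has to work from the very first character.
The match spans [0:2] → 'hp'.
Captured: group 1 = 'hp'.

'hp'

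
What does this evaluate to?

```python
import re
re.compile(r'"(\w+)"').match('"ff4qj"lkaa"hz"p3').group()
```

'"ff4qj"'

With `match`, the pattern is implicitly anchored at the beginning.
The match spans [0:7] → '"ff4qj"'.
Captured: group 1 = 'ff4qj'.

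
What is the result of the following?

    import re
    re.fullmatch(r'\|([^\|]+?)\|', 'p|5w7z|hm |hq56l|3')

`re.fullmatch` requires the pattern to consume the entire string.
Here the string isn't matched end-to-end, so the call returns None.

None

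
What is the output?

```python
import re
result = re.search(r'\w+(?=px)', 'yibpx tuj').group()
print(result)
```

Lookahead/lookbehind check context without consuming it, so the matched span excludes the asserted characters.
The match spans [0:3] → 'yib'.

yib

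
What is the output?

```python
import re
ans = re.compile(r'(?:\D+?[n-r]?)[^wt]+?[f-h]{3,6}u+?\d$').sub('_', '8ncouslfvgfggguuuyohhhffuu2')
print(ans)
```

8_

This matches one or more of a non-digit (lazy), then optionally a character in [n-r] (non-capturing group); then one or more of any character except [wt] (lazy), then 3 to 6 of a character in [f-h], then one or more of a literal 'u' (lazy); then a digit; then anchored at the end.
Matches: at [1:27] → 'ncouslfvgfggguuuyohhhffuu2'.
Every occurrence is swapped for '_'.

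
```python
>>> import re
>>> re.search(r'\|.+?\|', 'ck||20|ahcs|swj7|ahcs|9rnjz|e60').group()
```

The match spans [2:7] → '||20|'.

'||20|'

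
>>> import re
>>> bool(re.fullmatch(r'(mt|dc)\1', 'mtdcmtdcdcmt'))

False

The backreference `\1` re-matches whatever the first group consumed, character for character.
For `fullmatch`, every character of the input must be accounted for by the pattern.
Here the pattern can't cover the whole string, so the call returns None, and `bool(None)` is False.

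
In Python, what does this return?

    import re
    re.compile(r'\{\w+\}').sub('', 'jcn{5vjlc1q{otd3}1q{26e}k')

Every occurrence is swapped for ''.

'jcn{5vjlc1q1qk'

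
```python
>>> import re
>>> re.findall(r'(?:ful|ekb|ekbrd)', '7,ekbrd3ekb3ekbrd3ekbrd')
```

['ekb', 'ekb', 'ekb', 'ekb']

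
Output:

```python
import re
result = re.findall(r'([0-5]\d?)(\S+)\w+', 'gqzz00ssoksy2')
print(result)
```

`findall` packs the 2 group values into a tuple for every match.

[('00', 'ssoksy')]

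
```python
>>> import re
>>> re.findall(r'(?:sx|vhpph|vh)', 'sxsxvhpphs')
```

The regex engine tests alternatives in the order written; an earlier branch that matches wins even if a later one would match more.
Since nothing is captured, `findall` lists the 3 matched substrings directly.

['sx', 'sx', 'vhpph']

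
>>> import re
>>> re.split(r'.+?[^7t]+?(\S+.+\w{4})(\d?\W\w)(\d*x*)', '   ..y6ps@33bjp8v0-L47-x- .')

This matches one or more of any character (lazy), then one or more of any character except [7t] (lazy); then one or more of a non-whitespace character, then one or more of any character, then exactly 4 of a word character (captured); then optionally a digit, then a non-word character, then a word character (captured); then zero or more of a digit, then zero or more of the literal 'x' (captured).
Matches to split on: at [0:22] → '   ..y6ps@33bjp8v0-L47'.
With a capturing group present, the delimiter's captured portion is kept in the result list.

['', '..y6ps@33bjp8v0', '-L', '47', '-x- .']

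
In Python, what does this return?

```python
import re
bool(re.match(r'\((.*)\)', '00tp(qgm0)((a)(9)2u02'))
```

`re.match` won't scan ahead — the pattern has to work from the very first character.
Here the pattern fails at index 0, so the call returns None, and `bool(None)` is False.

False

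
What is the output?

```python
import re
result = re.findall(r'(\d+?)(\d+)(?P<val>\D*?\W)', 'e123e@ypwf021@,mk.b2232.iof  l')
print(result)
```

[('1', '23', 'e@'), ('0', '21', '@'), ('2', '232', '.')]

This matches one or more of a digit (lazy) (captured); then one or more of a digit (captured); then zero or more of a non-digit (lazy), then a non-word character (captured as 'val').
Walking the string: at [1:6] match '123e@', groups = ('1', '23', 'e@'); at [10:14] match '021@', groups = ('0', '21', '@'); at [19:24] match '2232.', groups = ('2', '232', '.').
Multiple groups make `findall` return tuples — one 3-tuple for each match.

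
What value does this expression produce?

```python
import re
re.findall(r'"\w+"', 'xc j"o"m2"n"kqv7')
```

['"o"', '"n"']

Scanning left to right: at [4:7] → '"o"'; at [9:12] → '"n"'.
Since nothing is captured, `findall` lists the 2 matched substrings directly.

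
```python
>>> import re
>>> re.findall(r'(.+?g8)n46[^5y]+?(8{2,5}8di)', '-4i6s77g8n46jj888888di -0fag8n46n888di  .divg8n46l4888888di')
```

[('-4i6s77g8', '888888di'), (' -0fag8', '888di'), ('  .divg8', '888888di')]

Pattern: one or more of any character (lazy), then the literal 'g8' (captured); then the literal 'n46', then one or more of any character except [5y] (lazy); then 2 to 5 of a literal '8', then the literal '8di' (captured).
Lazy quantifiers expand one character at a time until the remainder of the pattern can match.
Scanning left to right: at [0:22] match '-4i6s77g8n46jj888888di', groups = ('-4i6s77g8', '888888di'); at [22:38] match ' -0fag8n46n888di', groups = (' -0fag8', '888di'); at [38:59] match '  .divg8n46l4888888di', groups = ('  .divg8', '888888di').
Multiple groups make `findall` return tuples — one 2-tuple for each match.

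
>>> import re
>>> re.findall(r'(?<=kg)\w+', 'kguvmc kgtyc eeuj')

['uvmc', 'tyc']

Lookahead/lookbehind check context without consuming it, so the matched span excludes the asserted characters.
Scanning left to right: at [2:6] → 'uvmc'; at [9:12] → 'tyc'.
With no groups in the pattern, `findall` gives back each whole match — 2 here.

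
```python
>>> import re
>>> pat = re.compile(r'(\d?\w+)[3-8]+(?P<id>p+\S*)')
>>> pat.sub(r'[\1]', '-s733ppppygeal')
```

'-[s73]'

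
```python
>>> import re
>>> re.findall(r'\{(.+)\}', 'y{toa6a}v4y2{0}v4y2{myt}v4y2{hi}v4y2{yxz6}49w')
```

['toa6a}v4y2{0}v4y2{myt}v4y2{hi}v4y2{yxz6']

Walking the string: at [1:42] match '{toa6a}v4y2{0}v4y2{myt}v4y2{hi}v4y2{yxz6}', group 1 = 'toa6a}v4y2{0}v4y2{myt}v4y2{hi}v4y2{yxz6'.
One capturing group, so `findall` returns just the captured substring from the one match — 1 in all.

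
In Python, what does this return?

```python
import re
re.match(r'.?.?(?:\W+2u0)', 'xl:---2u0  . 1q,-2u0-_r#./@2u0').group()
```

`re.match` won't scan ahead — the pattern has to work from the very first character.
The match spans [0:9] → 'xl:---2u0'.

'xl:---2u0'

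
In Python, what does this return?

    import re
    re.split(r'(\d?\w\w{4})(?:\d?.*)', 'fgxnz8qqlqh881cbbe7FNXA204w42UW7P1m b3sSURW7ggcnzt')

['', 'fgxnz', '']

The pattern matches optionally a digit, then a word character, then exactly 4 of a word character (captured); then optionally a digit, then zero or more of any character (non-capturing group).
Matches to split on: at [0:50] → 'fgxnz8qqlqh881cbbe7FNXA204w42UW7P1m b3sSURW7ggcnzt'.
`re.split` interleaves the captured-group text with the surrounding fragments.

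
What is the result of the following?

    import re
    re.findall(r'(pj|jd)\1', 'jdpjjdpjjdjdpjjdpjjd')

The backreference `\1` re-matches whatever the first group consumed, character for character.
Scanning left to right: at [8:12] match 'jdjd', group 1 = 'jd'.
With a single group, `findall` returns only what that group captured — 1 item.

['jd']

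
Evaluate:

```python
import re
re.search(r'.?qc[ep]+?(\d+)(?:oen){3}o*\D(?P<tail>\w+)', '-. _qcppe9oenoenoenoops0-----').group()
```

The pattern matches optionally any character, then the literal 'qc'; then one or more of one of [ep] (lazy); then one or more of a digit (captured); then the literal 'oen' repeated 3 times, then zero or more of the literal 'o', then a non-digit; then one or more of a word character (captured as 'tail').
Unlike `match`, `search` isn't anchored — it looks for the pattern anywhere in the string.
The match spans [3:24] → '_qcppe9oenoenoenoops0'.
Captured: group 1 = '9', group 2 = 's0'.

'_qcppe9oenoenoenoops0'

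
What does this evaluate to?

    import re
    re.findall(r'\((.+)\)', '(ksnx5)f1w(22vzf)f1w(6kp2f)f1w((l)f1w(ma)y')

['ksnx5)f1w(22vzf)f1w(6kp2f)f1w((l)f1w(ma']

Because there's exactly one group, `findall` drops the full match and keeps group 1 from the one hit.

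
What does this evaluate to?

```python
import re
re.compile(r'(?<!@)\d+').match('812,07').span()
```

(0, 3)

`(?!…)`/`(?<!…)` only lets a position through if the neighbouring text does NOT match; no characters are consumed.
`re.match` won't scan ahead — the pattern has to work from the very first character.
The match spans [0:3] → '812'.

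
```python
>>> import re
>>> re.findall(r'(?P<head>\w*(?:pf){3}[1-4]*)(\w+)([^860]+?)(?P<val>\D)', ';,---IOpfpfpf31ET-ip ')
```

Pattern: zero or more of a word character, then the literal 'pf' repeated 3 times, then zero or more of a character in [1-4] (captured as 'head'); then one or more of a word character (captured); then one or more of any character except [860] (lazy) (captured); then a non-digit (captured as 'val').
Walking the string: at [5:19] match 'IOpfpfpf31ET-i', groups = ('IOpfpfpf31', 'ET', '-', 'i').
4 groups means the one result is a tuple of 4 captured strings — 1 here.

[('IOpfpfpf31', 'ET', '-', 'i')]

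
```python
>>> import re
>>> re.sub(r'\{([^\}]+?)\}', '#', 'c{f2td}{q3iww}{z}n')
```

'c###n'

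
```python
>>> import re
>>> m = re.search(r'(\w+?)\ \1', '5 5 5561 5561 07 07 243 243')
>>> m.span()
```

`\1` is not a pattern — it's the concrete string captured by group 1, re-applied verbatim.
The match spans [0:3] → '5 5'.

(0, 3)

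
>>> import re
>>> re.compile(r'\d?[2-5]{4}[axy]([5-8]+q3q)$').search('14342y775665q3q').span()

The pattern matches optionally a digit, then exactly 4 of a character in [2-5], then one of [axy]; then one or more of a character in [5-8], then the literal 'q3q' (captured); then anchored at the end.
The match spans [0:15] → '14342y775665q3q'.

(0, 15)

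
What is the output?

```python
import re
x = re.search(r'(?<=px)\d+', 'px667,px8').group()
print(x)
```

The positive lookaround only admits positions where the adjacent text matches; those characters stay outside the span.
`re.search` scans for the first position where the pattern succeeds.
The match spans [2:5] → '667'.

667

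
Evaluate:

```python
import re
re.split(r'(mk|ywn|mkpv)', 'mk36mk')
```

['', 'mk', '36', 'mk', '']

With a capturing group present, the delimiter's captured portion is kept in the result list.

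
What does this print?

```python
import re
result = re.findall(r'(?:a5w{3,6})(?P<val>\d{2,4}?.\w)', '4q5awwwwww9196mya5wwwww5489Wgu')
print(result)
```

['5489']

This matches a literal 'a', then the literal '5', then 3 to 6 of a literal 'w' (non-capturing group); then 2 to 4 of a digit (lazy), then any character, then a word character (captured as 'val').
Walking the string: at [16:27] match 'a5wwwww5489', group 1 = '5489'.
One capturing group, so `findall` returns just the captured substring from the one match — 1 in all.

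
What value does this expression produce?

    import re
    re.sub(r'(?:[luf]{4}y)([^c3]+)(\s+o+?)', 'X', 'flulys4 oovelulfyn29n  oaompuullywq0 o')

Pattern: exactly 4 of one of [luf], then the literal 'y' (non-capturing group); then one or more of any character except [c3] (captured); then one or more of whitespace, then one or more of the literal 'o' (lazy) (captured).
Matches: at [0:38] → 'flulys4 oovelulfyn29n  oaompuullywq0 o'.
Every occurrence is swapped for 'X'.

'X'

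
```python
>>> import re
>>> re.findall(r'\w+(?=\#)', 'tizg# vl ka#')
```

The positive lookaround only admits positions where the adjacent text matches; those characters stay outside the span.
Walking the string: at [0:4] → 'tizg'; at [9:11] → 'ka'.
`findall` yields the raw match text (2 of them) because the pattern has no groups.

['tizg', 'ka']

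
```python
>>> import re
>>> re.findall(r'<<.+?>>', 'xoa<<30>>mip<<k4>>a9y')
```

Scanning left to right: at [3:9] → '<<30>>'; at [12:18] → '<<k4>>'.
With no groups in the pattern, `findall` gives back each whole match — 2 here.

['<<30>>', '<<k4>>']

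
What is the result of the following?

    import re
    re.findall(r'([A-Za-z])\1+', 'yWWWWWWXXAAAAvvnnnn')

['W', 'X', 'A', 'v', 'n']

After group 1 captures some text, `\1` only succeeds where that same text appears again.
Matches: at [1:7] match 'WWWWWW', group 1 = 'W'; at [7:9] match 'XX', group 1 = 'X'; at [9:13] match 'AAAA', group 1 = 'A'; at [13:15] match 'vv', group 1 = 'v'; at [15:19] match 'nnnn', group 1 = 'n'.
Because there's exactly one group, `findall` drops the full match and keeps group 1 from each hit.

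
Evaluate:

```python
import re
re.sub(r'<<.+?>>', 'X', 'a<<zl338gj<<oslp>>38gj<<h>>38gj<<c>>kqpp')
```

'aX38gjX38gjXkqpp'

Matches: at [1:18] → '<<zl338gj<<oslp>>'; at [22:27] → '<<h>>'; at [31:36] → '<<c>>'.
Each match is replaced by 'X'.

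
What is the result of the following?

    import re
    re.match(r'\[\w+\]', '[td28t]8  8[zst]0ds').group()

`match` is anchored at position 0; if the pattern doesn't fit there, it returns None.
The match spans [0:7] → '[td28t]'.

'[td28t]'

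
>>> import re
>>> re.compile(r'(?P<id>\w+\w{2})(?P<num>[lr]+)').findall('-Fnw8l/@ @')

[('Fnw8', 'l')]

With 2 capturing groups, `findall` returns a 2-tuple per match.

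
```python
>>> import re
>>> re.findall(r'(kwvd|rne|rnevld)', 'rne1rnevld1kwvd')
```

Alternation isn't longest-match — the leftmost alternative that fits at this position is chosen.
With a single group, `findall` returns only what that group captured — 3 items.

['rne', 'rne', 'kwvd']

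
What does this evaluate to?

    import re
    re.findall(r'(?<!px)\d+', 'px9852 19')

['852', '19']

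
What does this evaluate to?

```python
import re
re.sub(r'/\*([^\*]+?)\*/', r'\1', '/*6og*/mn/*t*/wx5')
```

Each match is replaced using the text its own group 1 captured.

'6ogmntwx5'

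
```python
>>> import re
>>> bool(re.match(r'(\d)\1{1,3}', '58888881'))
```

`\1` is not a pattern — it's the concrete string captured by group 1, re-applied verbatim.
`re.match` only tries the pattern at the start of the string.
Here position 0 doesn't satisfy it, so the call returns None, and `bool(None)` is False.

False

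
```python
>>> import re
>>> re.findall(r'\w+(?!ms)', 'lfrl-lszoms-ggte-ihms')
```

['lfrl', 'lszoms', 'ggte', 'ihms']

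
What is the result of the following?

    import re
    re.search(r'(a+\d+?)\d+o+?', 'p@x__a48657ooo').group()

'a48657o'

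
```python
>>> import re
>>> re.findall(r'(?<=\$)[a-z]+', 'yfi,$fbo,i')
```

The `(?=…)`/`(?<=…)` assertion just peeks at neighbouring text; it doesn't advance the match position.
With no groups in the pattern, `findall` gives back each whole match — 1 here.

['fbo']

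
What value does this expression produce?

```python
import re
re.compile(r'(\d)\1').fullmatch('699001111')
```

None

The backreference `\1` re-matches whatever the first group consumed, character for character.
`re.fullmatch` requires the pattern to consume the entire string.
Here there's no way to consume every character, so the call returns None.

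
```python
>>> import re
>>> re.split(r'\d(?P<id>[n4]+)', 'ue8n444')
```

['ue', 'n444', '']

`re.split` interleaves the captured-group text with the surrounding fragments.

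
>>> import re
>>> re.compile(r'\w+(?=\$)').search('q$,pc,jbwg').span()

(0, 1)

The lookaround is zero-width — it requires the adjacent text to match without consuming it, so the asserted text isn't part of the match.
The match spans [0:1] → 'q'.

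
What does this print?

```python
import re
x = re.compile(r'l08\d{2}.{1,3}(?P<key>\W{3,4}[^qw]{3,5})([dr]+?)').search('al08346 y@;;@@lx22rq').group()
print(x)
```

l08346 y@;;@@lx22r

The pattern matches the literal 'l08', then exactly 2 of a digit, then 1 to 3 of any character; then 3 to 4 of a non-word character, then 3 to 5 of any character except [qw] (captured as 'key'); then one or more of one of [dr] (lazy) (captured).
`search` walks the string left to right and returns the first match it finds.
The match spans [1:19] → 'l08346 y@;;@@lx22r'.
Captured: group 1 = '@;;@@lx22', group 2 = 'r'.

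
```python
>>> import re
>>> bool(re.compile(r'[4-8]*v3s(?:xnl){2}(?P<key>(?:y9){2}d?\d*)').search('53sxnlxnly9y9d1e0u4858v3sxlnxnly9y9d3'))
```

Pattern: zero or more of a character in [4-8]; then the literal 'v3s', then the literal 'xnl' repeated 2 times; then the literal 'y9' repeated 2 times, then optionally the literal 'd', then zero or more of a digit (captured as 'key').
Here the pattern never matches, so the call returns None, and `bool(None)` is False.

False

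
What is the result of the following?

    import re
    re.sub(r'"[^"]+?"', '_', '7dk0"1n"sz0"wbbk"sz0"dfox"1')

'7dk0_sz0_sz0_1'

Matches: at [4:8] → '"1n"'; at [11:17] → '"wbbk"'; at [20:26] → '"dfox"'.
`sub` substitutes '_' at each match site.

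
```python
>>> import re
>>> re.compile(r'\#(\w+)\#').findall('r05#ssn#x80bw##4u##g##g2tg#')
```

['ssn', '4u', 'g', 'g2tg']

Scanning left to right: at [3:8] match '#ssn#', group 1 = 'ssn'; at [14:18] match '#4u#', group 1 = '4u'; at [18:21] match '#g#', group 1 = 'g'; at [21:27] match '#g2tg#', group 1 = 'g2tg'.
With a single group, `findall` returns only what that group captured — 4 items.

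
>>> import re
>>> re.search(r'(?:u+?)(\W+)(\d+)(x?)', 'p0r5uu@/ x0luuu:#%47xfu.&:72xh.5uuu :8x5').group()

'uuu:#%47x'

The match spans [12:21] → 'uuu:#%47x'.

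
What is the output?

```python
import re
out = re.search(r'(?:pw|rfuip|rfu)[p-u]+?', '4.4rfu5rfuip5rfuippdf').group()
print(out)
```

rfuipp

The match spans [13:19] → 'rfuipp'.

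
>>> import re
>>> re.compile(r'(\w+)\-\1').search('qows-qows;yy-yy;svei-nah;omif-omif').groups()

The match spans [0:9] → 'qows-qows'.
Captured: group 1 = 'qows'.

('qows',)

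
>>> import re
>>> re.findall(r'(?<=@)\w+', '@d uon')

['d']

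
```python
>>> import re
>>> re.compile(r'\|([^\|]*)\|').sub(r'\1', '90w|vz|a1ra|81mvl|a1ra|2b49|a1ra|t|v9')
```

The replacement refers to a captured group, so each match is rewritten using its own captured text.

'90wvza1ra81mvla1ra2b49a1ratv9'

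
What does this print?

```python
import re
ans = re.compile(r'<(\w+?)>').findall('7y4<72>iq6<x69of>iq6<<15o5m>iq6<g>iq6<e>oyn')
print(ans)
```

['72', 'x69of', '15o5m', 'g', 'e']

With a single group, `findall` returns only what that group captured — 5 items.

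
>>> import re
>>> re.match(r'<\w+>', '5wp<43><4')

None

With `match`, the pattern is implicitly anchored at the beginning.
Here the pattern fails at index 0, so the call returns None.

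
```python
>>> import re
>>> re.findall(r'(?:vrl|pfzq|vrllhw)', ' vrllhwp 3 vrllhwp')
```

['vrl', 'vrl']

`|` is ordered: at each position the engine commits to the first alternative that works.
Since nothing is captured, `findall` lists the 2 matched substrings directly.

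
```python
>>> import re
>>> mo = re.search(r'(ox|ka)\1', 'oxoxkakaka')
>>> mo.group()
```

'oxox'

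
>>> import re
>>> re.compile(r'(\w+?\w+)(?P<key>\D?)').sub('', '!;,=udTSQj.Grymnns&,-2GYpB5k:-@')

This matches one or more of a word character (lazy), then one or more of a word character (captured); then optionally a non-digit (captured as 'key').
Matches: at [4:11] → 'udTSQj.'; at [11:19] → 'Grymnns&'; at [21:29] → '2GYpB5k:'.
Each match is replaced by ''.

'!;,=,--@'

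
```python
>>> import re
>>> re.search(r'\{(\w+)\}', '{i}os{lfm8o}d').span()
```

Unlike `match`, `search` isn't anchored — it looks for the pattern anywhere in the string.
The match spans [0:3] → '{i}'.
Captured: group 1 = 'i'.

(0, 3)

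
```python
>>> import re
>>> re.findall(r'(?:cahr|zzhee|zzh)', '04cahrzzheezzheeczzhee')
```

['cahr', 'zzhee', 'zzhee', 'zzhee']

Branches in `(...|...)` are attempted left-to-right; the first branch that allows the whole pattern to succeed is taken.
`findall` yields the raw match text (4 of them) because the pattern has no groups.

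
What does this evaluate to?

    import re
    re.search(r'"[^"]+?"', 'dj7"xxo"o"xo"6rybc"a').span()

(3, 8)

The match spans [3:8] → '"xxo"'.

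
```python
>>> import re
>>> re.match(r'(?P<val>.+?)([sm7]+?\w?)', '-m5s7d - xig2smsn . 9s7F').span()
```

`match` is anchored at position 0; if the pattern doesn't fit there, it returns None.
The match spans [0:3] → '-m5'.

(0, 3)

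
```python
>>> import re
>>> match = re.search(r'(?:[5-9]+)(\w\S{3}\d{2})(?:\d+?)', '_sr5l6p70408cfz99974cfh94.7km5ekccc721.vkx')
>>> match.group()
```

Pattern: one or more of a character in [5-9] (non-capturing group); then a word character, then exactly 3 of a non-whitespace character, then exactly 2 of a digit (captured); then one or more of a digit (lazy) (non-capturing group).
Unlike `match`, `search` isn't anchored — it looks for the pattern anywhere in the string.
The match spans [3:11] → '5l6p7040'.
Captured: group 1 = 'l6p704'.

'5l6p7040'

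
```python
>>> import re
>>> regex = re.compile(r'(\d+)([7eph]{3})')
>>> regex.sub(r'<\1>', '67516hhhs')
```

'<67516>s'

This matches one or more of a digit (captured); then exactly 3 of one of [7eph] (captured).
`\1` in the replacement pulls in group 1's text for each match.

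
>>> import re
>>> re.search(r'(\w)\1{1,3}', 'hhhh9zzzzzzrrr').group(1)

'h'

`\1` has to match the exact text group 1 already captured.
`search` walks the string left to right and returns the first match it finds.
The match spans [0:4] → 'hhhh'.
Captured: group 1 = 'h'.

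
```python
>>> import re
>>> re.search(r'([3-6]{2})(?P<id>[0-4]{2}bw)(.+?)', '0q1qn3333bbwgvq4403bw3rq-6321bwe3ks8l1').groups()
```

('44', '03bw', '3')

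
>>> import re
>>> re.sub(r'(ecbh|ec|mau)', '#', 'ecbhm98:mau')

Branches in `(...|...)` are attempted left-to-right; the first branch that allows the whole pattern to succeed is taken.
Every occurrence is swapped for '#'.

'#m98:#'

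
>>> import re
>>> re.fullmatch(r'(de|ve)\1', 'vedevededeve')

None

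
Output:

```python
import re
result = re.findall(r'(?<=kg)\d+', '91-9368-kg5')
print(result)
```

The positive lookaround only admits positions where the adjacent text matches; those characters stay outside the span.
Matches: at [10:11] → '5'.
Since nothing is captured, `findall` lists the 1 matched substring directly.

['5']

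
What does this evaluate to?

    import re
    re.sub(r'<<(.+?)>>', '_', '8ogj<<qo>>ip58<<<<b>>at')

'8ogj_ip58_at'

The `?` after the quantifier makes it lazy — it takes as little as possible before letting the rest of the pattern try.
Each match is replaced by '_'.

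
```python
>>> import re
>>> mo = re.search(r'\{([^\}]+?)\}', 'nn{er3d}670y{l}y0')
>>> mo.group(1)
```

`re.search` scans for the first position where the pattern succeeds.
The match spans [2:8] → '{er3d}'.
Captured: group 1 = 'er3d'.

'er3d'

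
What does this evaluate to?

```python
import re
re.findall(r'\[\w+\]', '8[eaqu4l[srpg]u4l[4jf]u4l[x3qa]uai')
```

['[srpg]', '[4jf]', '[x3qa]']

Scanning left to right: at [8:14] → '[srpg]'; at [17:22] → '[4jf]'; at [25:31] → '[x3qa]'.
`findall` yields the raw match text (3 of them) because the pattern has no groups.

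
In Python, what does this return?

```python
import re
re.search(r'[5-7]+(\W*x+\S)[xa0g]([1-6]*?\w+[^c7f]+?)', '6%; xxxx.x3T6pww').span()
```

(0, 16)

The match spans [0:16] → '6%; xxxx.x3T6pww'.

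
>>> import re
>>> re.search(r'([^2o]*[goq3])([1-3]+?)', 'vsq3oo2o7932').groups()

('vsq', '3')

The pattern matches zero or more of any character except [2o], then one of [goq3] (captured); then one or more of a character in [1-3] (lazy) (captured).
`re.search` tries every starting position until one works.
The match spans [0:4] → 'vsq3'.
Captured: group 1 = 'vsq', group 2 = '3'.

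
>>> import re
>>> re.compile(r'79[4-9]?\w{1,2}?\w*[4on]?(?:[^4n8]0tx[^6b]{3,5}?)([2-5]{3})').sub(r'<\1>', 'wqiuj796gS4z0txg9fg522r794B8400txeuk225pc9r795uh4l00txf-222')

'wqiuj<225>pc9r795uh4l00txf-222'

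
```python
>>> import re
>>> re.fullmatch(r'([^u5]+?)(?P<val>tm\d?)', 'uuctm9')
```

None

`re.fullmatch` is like wrapping the pattern in `^…$` (in single-line mode).
Here there's no way to consume every character, so the call returns None.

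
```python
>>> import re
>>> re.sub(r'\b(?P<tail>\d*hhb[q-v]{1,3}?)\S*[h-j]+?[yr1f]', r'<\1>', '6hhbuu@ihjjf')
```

'<6hhbu>'

With the lazy modifier that quantifier settles for the fewest repetitions that let the rest of the pattern succeed (the atoms after it are unaffected and can still be greedy).
The replacement refers to a captured group, so each match is rewritten using its own captured text.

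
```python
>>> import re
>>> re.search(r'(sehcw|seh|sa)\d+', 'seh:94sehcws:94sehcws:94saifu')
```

None

`re.search` tries every starting position until one works.
Here nothing in the string fits, so the call returns None.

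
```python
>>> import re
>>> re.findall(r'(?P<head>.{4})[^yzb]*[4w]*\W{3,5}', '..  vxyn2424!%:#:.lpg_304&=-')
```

[' vxy']

The pattern matches exactly 4 of any character (captured as 'head'); then zero or more of any character except [yzb], then zero or more of one of [4w], then 3 to 5 of a non-word character.
Scanning left to right: at [3:28] match ' vxyn2424!%:#:.lpg_304&=-', group 1 = ' vxy'.
`findall` collects group 1 from the one match (1 total).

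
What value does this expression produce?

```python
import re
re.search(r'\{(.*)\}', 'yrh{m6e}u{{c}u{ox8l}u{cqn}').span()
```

(3, 26)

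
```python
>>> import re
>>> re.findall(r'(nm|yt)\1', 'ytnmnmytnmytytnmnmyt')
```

['nm', 'yt', 'nm']

A backreference is literal: `\1` must see the identical characters the first group matched.
With a single group, `findall` returns only what that group captured — 3 items.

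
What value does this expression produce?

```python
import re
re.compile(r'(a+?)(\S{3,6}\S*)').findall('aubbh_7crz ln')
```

The pattern matches one or more of a literal 'a' (lazy) (captured); then 3 to 6 of a non-whitespace character, then zero or more of a non-whitespace character (captured).
Walking the string: at [0:10] match 'aubbh_7crz', groups = ('a', 'ubbh_7crz').
`findall` packs the 2 group values into a tuple for every match.

[('a', 'ubbh_7crz')]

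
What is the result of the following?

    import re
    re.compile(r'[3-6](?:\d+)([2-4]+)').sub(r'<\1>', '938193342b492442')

'9<2>b<2>'

Pattern: a character in [3-6]; then one or more of a digit (non-capturing group); then one or more of a character in [2-4] (captured).
Matches: at [1:9] → '38193342'; at [10:16] → '492442'.
`\1` in the replacement pulls in group 1's text for each match.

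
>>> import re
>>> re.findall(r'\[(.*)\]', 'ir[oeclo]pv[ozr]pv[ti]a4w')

['oeclo]pv[ozr]pv[ti']

One capturing group, so `findall` returns just the captured substring from the one match — 1 in all.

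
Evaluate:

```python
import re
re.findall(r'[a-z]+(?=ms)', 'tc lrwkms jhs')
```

Because the assertion is zero-width, the text it checks is not consumed and won't appear in the result.
Matches: at [3:7] → 'lrwk'.
With no groups in the pattern, `findall` gives back each whole match — 1 here.

['lrwk']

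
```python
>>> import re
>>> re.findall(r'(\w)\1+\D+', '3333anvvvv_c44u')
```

The backreference `\1` re-matches whatever the first group consumed, character for character.
Walking the string: at [0:12] match '3333anvvvv_c', group 1 = '3'; at [12:15] match '44u', group 1 = '4'.
With a single group, `findall` returns only what that group captured — 2 items.

['3', '4']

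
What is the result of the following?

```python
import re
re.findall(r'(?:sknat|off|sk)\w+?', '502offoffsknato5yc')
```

['offo', 'sknato']

Branches in `(...|...)` are attempted left-to-right; the first branch that allows the whole pattern to succeed is taken.
Walking the string: at [3:7] → 'offo'; at [9:15] → 'sknato'.
With no groups in the pattern, `findall` gives back each whole match — 2 here.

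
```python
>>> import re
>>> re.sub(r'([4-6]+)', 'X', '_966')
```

The pattern matches one or more of a character in [4-6] (captured).
Matches: at [2:4] → '66'.
Every occurrence is swapped for 'X'.

'_9X'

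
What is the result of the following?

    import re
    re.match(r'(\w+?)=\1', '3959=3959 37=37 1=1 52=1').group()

'3959=3959'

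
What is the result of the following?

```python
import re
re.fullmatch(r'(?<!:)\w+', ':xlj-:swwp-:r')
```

For `fullmatch`, every character of the input must be accounted for by the pattern.
Here the pattern can't cover the whole string, so the call returns None.

None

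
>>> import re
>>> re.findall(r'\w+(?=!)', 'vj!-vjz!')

['vj', 'vjz']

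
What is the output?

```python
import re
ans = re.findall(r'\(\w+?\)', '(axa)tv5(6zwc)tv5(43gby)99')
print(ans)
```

['(axa)', '(6zwc)', '(43gby)']

Matches: at [0:5] → '(axa)'; at [8:14] → '(6zwc)'; at [17:24] → '(43gby)'.
No capturing groups, so `findall` returns the 3 full match strings.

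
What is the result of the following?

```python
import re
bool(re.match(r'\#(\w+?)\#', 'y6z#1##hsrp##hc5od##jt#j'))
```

False

With `match`, the pattern is implicitly anchored at the beginning.
Here the pattern fails at index 0, so the call returns None, and `bool(None)` is False.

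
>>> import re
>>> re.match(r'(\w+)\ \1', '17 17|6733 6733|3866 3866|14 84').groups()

`\1` has to match the exact text group 1 already captured.
`re.match` only tries the pattern at the start of the string.
The match spans [0:5] → '17 17'.
Captured: group 1 = '17'.

('17',)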